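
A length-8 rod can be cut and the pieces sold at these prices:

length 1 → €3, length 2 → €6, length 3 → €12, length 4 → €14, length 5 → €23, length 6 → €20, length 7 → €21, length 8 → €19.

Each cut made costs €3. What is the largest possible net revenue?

32

Consider every possible first cut. r[k] is the best of p[i]+r[k−i] over all sellable i≤k, charging 3 whenever i<k.
r[1] = 3
r[2] = max(3+3-3, 6+0) = 6
r[3] = max(3+6-3, 6+3-3, 12+0) = 12
r[4] = max(3+12-3, 6+6-3, 12+3-3, 14+0) = 14
r[5] = max(3+14-3, 6+12-3, 12+6-3, 14+3-3, 23+0) = 23
r[6] = max(3+23-3, 6+14-3, 12+12-3, 14+6-3, 23+3-3, 20+0) = 23
r[7] = max(3+23-3, 6+23-3, 12+14-3, …, 20+3-3, 21+0) = 26
r[8] = max(3+26-3, 6+23-3, 12+23-3, …, 21+3-3, 19+0) = 32
One optimal plan: pieces 5 + 3 (1 cut) → €35 − €3 = €32.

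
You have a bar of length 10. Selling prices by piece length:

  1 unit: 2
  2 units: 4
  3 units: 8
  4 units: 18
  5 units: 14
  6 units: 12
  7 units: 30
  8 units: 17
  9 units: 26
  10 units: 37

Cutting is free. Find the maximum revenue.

Build R[k] bottom-up: R[k] = max over allowed piece i of (p[i] + R[k−i]).
R[1] = 2
R[2] = max(2+2, 4+0) = 4
R[3] = max(2+4, 4+2, 8+0) = 8
R[4] = max(2+8, 4+4, 8+2, 18+0) = 18
R[5] = max(2+18, 4+8, 8+4, 18+2, 14+0) = 20
R[6] = max(2+20, 4+18, 8+8, 18+4, 14+2, 12+0) = 22
R[7] = max(2+22, 4+20, 8+18, …, 12+2, 30+0) = 30
R[8] = max(2+30, 4+22, 8+20, …, 30+2, 17+0) = 36
R[9] = max(2+36, 4+30, 8+22, …, 17+2, 26+0) = 38
R[10] = max(2+38, 4+36, 8+30, …, 26+2, 37+0) = 40
One optimal cutting: 4 + 4 + 1 + 1 → 18 + 18 + 2 + 2 = 40.

40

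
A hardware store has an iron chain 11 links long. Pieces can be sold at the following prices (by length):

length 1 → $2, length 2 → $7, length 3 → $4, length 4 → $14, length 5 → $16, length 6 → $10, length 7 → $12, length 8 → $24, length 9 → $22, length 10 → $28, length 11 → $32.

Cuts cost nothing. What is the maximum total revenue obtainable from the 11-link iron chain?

Let best[k] be the best obtainable value from length k. For each k, try every first piece i and keep the best of price[i] + best[k−i].
best[1] = 2
best[2] = max(2+2, 7+0) = 7
best[3] = max(2+7, 7+2, 4+0) = 9
best[4] = max(2+9, 7+7, 4+2, 14+0) = 14
best[5] = max(2+14, 7+9, 4+7, 14+2, 16+0) = 16
best[6] = max(2+16, 7+14, 4+9, 14+7, 16+2, 10+0) = 21
best[7] = max(2+21, 7+16, 4+14, …, 10+2, 12+0) = 23
best[8] = max(2+23, 7+21, 4+16, …, 12+2, 24+0) = 28
best[9] = max(2+28, 7+23, 4+21, …, 24+2, 22+0) = 30
best[10] = max(2+30, 7+28, 4+23, …, 22+2, 28+0) = 35
best[11] = max(2+35, 7+30, 4+28, …, 28+2, 32+0) = 37
One optimal cutting: 2 + 2 + 2 + 2 + 2 + 1 → $7 + $7 + $7 + $7 + $7 + $2 = $37.

37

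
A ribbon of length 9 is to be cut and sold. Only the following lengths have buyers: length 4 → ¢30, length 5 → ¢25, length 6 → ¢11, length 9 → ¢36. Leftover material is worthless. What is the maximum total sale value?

60

Build r[k] bottom-up: r[k] = max over allowed piece i of (p[i] + r[k−i]).
r[1] = 0
r[2] = 0
r[3] = 0
r[4] = 30
r[5] = max(30+0, 25+0) = 30
r[6] = max(30+0, 25+0, 11+0) = 30
r[7] = max(30+0, 25+0, 11+0) = 30
r[8] = max(30+30, 25+0, 11+0) = 60
r[9] = max(30+30, 25+30, 11+0, 36+0) = 60
One optimal cutting: pieces 4 + 4 with 1 inch of scrap → ¢60.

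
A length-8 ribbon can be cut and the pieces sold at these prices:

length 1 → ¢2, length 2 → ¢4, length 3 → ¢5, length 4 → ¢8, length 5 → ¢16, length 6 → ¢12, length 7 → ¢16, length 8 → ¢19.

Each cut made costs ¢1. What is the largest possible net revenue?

20

Consider every possible first cut. v[k] is the best of p[i]+v[k−i] over all sellable i≤k, charging 1 whenever i<k.
v[1] = 2
v[2] = 4
v[3] = 5  (first piece 1, then v[2]=4)
v[4] = 8
v[5] = 16
v[6] = 17  (first piece 1, then v[5]=16)
v[7] = 19  (first piece 2, then v[5]=16)
v[8] = 20  (first piece 1, then v[7]=19)
One optimal plan: pieces 5 + 2 + 1 (2 cuts) → ¢22 − ¢2 = ¢20.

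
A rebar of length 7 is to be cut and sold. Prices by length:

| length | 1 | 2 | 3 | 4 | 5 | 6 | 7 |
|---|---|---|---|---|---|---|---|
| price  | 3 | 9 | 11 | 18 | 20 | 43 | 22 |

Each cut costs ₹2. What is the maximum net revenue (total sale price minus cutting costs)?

44

Let net[k] be the best obtainable value from length k. For each k, try every first piece i and keep the best of price[i] + net[k−i] minus the 2 cut fee when i<k.
net[1] = 3
net[2] = 9
net[3] = 11
net[4] = 18
net[5] = 20
net[6] = 43
net[7] = 44  (first piece 1, then net[6]=43)
One optimal plan: pieces 6 + 1 (1 cut) → ₹46 − ₹2 = ₹44.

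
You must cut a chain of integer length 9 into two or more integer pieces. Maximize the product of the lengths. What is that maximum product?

Fill prod[k] for k=2..9: at each k try every first piece i and multiply by the better of (k−i) uncut or prod[k−i].
prod[2] = 1×max(1,0) = 1×1 = 1
prod[3] = 1×max(2,1) = 1×2 = 2
prod[4] = 2×max(2,1) = 2×2 = 4
prod[5] = 2×max(3,2) = 2×3 = 6
prod[6] = 3×max(3,2) = 3×3 = 9
prod[7] = 2×max(5,6) = 2×6 = 12
prod[8] = 2×max(6,9) = 2×9 = 18
prod[9] = 3×max(6,9) = 3×9 = 27
One optimal split: 3 + 3 + 3; product 3×3×3 = 27.

27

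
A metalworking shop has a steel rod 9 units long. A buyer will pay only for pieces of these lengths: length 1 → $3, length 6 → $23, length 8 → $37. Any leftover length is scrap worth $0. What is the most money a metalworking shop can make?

40

Build f[k] bottom-up: f[k] = max over allowed piece i of (p[i] + f[k−i]).
f[1] = 3
f[2] = 6  (first piece 1, then f[1]=3)
f[3] = 9  (first piece 1, then f[2]=6)
f[4] = 12  (first piece 1, then f[3]=9)
f[5] = 15  (first piece 1, then f[4]=12)
f[6] = max(3+15, 23+0) = 23
f[7] = max(3+23, 23+3) = 26
f[8] = max(3+26, 23+6, 37+0) = 37
f[9] = max(3+37, 23+9, 37+3) = 40
One optimal cutting: 8 + 1 → $40.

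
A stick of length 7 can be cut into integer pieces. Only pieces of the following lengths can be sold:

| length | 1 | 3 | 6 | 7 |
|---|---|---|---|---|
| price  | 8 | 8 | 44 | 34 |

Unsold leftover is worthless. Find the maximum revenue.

56

Let f[k] be the best obtainable value from length k. For each k, try every first piece i and keep the best of price[i] + f[k−i].
f[1] = 8
f[2] = 16  (first piece 1, then f[1]=8)
f[3] = max(8+16, 8+0) = 24
f[4] = max(8+24, 8+8) = 32
f[5] = max(8+32, 8+16) = 40
f[6] = max(8+40, 8+24, 44+0) = 48
f[7] = max(8+48, 8+32, 44+8, 34+0) = 56
One optimal cutting: 1 + 1 + 1 + 1 + 1 + 1 + 1 → 56.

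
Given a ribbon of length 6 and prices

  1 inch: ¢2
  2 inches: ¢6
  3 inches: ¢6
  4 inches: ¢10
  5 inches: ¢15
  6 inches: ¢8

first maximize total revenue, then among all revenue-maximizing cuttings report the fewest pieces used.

3

Consider every possible first cut. r[k] is the best of p[i]+r[k−i] over all sellable i≤k.
r[1] = 2
r[2] = 6
r[3] = 8  (first piece 1, then r[2]=6)
r[4] = 12  (first piece 2, then r[2]=6)
r[5] = 15
r[6] = 18  (first piece 2, then r[4]=12)
Maximum revenue is ¢18.
Now minimize piece count subject to staying optimal: for each k, pieces[k] = 1 + min over i with p[i]+r[k−i]=r[k] of pieces[k−i].
pieces[3] = 2
pieces[4] = 2
pieces[5] = 1
pieces[6] = 3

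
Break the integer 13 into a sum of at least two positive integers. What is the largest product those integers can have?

Fill g[k] for k=2..13: at each k try every first piece i and multiply by the better of (k−i) uncut or g[k−i].
Small cases: g[2]=1, g[3]=2, g[4]=4, g[5]=6.
g[6] = 3×max(3,2) = 3×3 = 9
g[7] = 2×max(5,6) = 2×6 = 12
g[8] = 2×max(6,9) = 2×9 = 18
g[9] = 3×max(6,9) = 3×9 = 27
g[10] = 2×max(8,18) = 2×18 = 36
g[11] = 2×max(9,27) = 2×27 = 54
g[12] = 3×max(9,27) = 3×27 = 81
g[13] = 2×max(11,54) = 2×54 = 108
One optimal split: 3 + 3 + 3 + 2 + 2; product 3×3×3×2×2 = 108.

108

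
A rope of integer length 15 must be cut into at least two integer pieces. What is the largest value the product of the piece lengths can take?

Fill m[k] for k=2..15: at each k try every first piece i and multiply by the better of (k−i) uncut or m[k−i].
m[2] = 1·max(1,0) = 1·1 = 1
m[3] = max(1·2, 2·1) = 2
m[4] = max(1·3, 2·2, 3·1) = 4
m[5] = max(1·4, 2·3, 3·2, 4·1) = 6
m[6] = max(1·6, 2·4, 3·3, 4·2, 5·1) = 9
m[7] = max(1·9, 2·6, 3·4, 4·3, 5·2, 6·1) = 12
m[8] = max(1·12, 2·9, 3·6, …, 6·2, 7·1) = 18
m[9] = max(1·18, 2·12, 3·9, …, 7·2, 8·1) = 27
m[10] = max(1·27, 2·18, 3·12, …, 8·2, 9·1) = 36
m[11] = max(1·36, 2·27, 3·18, …, 9·2, 10·1) = 54
m[12] = max(1·54, 2·36, 3·27, …, 10·2, 11·1) = 81
m[13] = max(1·81, 2·54, 3·36, …, 11·2, 12·1) = 108
m[14] = max(1·108, 2·81, 3·54, …, 12·2, 13·1) = 162
m[15] = max(1·162, 2·108, 3·81, …, 13·2, 14·1) = 243
One optimal split: 3 + 3 + 3 + 3 + 3; product 3·3·3·3·3 = 243.

243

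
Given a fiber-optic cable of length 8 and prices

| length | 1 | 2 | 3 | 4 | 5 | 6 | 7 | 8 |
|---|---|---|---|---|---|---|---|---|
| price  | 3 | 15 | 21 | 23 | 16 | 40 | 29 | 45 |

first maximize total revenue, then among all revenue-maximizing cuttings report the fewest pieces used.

4

Build r[k] bottom-up: r[k] = max over allowed piece i of (p[i] + r[k−i]).
r[1] = 3
r[2] = 15
r[3] = 21
r[4] = 30  (first piece 2, then r[2]=15)
r[5] = 36  (first piece 2, then r[3]=21)
r[6] = 45  (first piece 2, then r[4]=30)
r[7] = 51  (first piece 2, then r[5]=36)
r[8] = 60  (first piece 2, then r[6]=45)
Maximum revenue is $60.
Now minimize piece count subject to staying optimal: for each k, pieces[k] = 1 + min over i with p[i]+r[k−i]=r[k] of pieces[k−i].
pieces[5] = 2
pieces[6] = 3
pieces[7] = 3
pieces[8] = 4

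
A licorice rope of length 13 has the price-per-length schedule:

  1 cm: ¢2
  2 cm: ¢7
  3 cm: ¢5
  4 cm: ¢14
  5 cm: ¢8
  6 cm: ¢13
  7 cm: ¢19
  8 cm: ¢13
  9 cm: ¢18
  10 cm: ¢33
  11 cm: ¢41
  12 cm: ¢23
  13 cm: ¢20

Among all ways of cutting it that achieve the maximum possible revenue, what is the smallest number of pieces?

2

Consider every possible first cut. r[k] is the best of p[i]+r[k−i] over all sellable i≤k.
r[1] = 2
r[2] = max(2+2, 7+0) = 7
r[3] = max(2+7, 7+2, 5+0) = 9
r[4] = max(2+9, 7+7, 5+2, 14+0) = 14
r[5] = max(2+14, 7+9, 5+7, 14+2, 8+0) = 16
r[6] = max(2+16, 7+14, 5+9, 14+7, 8+2, 13+0) = 21
r[7] = max(2+21, 7+16, 5+14, …, 13+2, 19+0) = 23
r[8] = max(2+23, 7+21, 5+16, …, 19+2, 13+0) = 28
r[9] = max(2+28, 7+23, 5+21, …, 13+2, 18+0) = 30
r[10] = max(2+30, 7+28, 5+23, …, 18+2, 33+0) = 35
r[11] = max(2+35, 7+30, 5+28, …, 33+2, 41+0) = 41
r[12] = max(2+41, 7+35, 5+30, …, 41+2, 23+0) = 43
r[13] = max(2+43, 7+41, 5+35, …, 23+2, 20+0) = 48
Maximum revenue is ¢48.
Now minimize piece count subject to staying optimal: for each k, pieces[k] = 1 + min over i with p[i]+r[k−i]=r[k] of pieces[k−i].
pieces[10] = 3
pieces[11] = 1
pieces[12] = 2
pieces[13] = 2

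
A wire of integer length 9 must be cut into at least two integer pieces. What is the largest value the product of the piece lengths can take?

27

Fill g[k] for k=2..9: at each k try every first piece i and multiply by the better of (k−i) uncut or g[k−i].
g[2] = 1*max(1,0) = 1*1 = 1
g[3] = max(1*2, 2*1) = 2
g[4] = max(1*3, 2*2, 3*1) = 4
g[5] = max(1*4, 2*3, 3*2, 4*1) = 6
g[6] = max(1*6, 2*4, 3*3, 4*2, 5*1) = 9
g[7] = max(1*9, 2*6, 3*4, 4*3, 5*2, 6*1) = 12
g[8] = max(1*12, 2*9, 3*6, …, 6*2, 7*1) = 18
g[9] = max(1*18, 2*12, 3*9, …, 7*2, 8*1) = 27
One optimal split: 3 + 3 + 3; product 3*3*3 = 27.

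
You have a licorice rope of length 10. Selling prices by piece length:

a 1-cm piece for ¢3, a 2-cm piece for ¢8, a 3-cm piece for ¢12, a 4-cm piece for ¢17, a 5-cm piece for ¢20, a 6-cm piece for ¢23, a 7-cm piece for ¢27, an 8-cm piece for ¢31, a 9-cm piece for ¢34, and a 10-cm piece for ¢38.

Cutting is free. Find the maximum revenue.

Let best[k] be the best obtainable value from length k. For each k, try every first piece i and keep the best of price[i] + best[k−i].
best[1] = 3
best[2] = 8
best[3] = 12
best[4] = 17
best[5] = 20  (first piece 1, then best[4]=17)
best[6] = 25  (first piece 2, then best[4]=17)
best[7] = 29  (first piece 3, then best[4]=17)
best[8] = 34  (first piece 4, then best[4]=17)
best[9] = 37  (first piece 1, then best[8]=34)
best[10] = 42  (first piece 2, then best[8]=34)
One optimal cutting: 4 + 4 + 2 → ¢17 + ¢17 + ¢8 = ¢42.

42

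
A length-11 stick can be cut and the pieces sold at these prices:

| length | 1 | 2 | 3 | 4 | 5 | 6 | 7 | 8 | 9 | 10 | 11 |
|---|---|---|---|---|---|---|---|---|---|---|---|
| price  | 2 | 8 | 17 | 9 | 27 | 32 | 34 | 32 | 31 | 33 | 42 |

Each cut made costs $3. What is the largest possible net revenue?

56

Build r[k] bottom-up: r[k] = max over allowed piece i of (p[i] + r[k−i]) − 3 per cut.
r[1] = 2
r[2] = max(2+2-3, 8+0) = 8
r[3] = max(2+8-3, 8+2-3, 17+0) = 17
r[4] = max(2+17-3, 8+8-3, 17+2-3, 9+0) = 16
r[5] = max(2+16-3, 8+17-3, 17+8-3, 9+2-3, 27+0) = 27
r[6] = max(2+27-3, 8+16-3, 17+17-3, 9+8-3, 27+2-3, 32+0) = 32
r[7] = max(2+32-3, 8+27-3, 17+16-3, …, 32+2-3, 34+0) = 34
r[8] = max(2+34-3, 8+32-3, 17+27-3, …, 34+2-3, 32+0) = 41
r[9] = max(2+41-3, 8+34-3, 17+32-3, …, 32+2-3, 31+0) = 46
r[10] = max(2+46-3, 8+41-3, 17+34-3, …, 31+2-3, 33+0) = 51
r[11] = max(2+51-3, 8+46-3, 17+41-3, …, 33+2-3, 42+0) = 56
One optimal plan: pieces 6 + 5 (1 cut) → $59 − $3 = $56.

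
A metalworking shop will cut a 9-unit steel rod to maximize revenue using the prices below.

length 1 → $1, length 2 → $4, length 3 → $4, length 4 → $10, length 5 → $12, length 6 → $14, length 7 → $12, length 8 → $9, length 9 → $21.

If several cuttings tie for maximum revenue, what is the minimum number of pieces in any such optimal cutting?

Consider every possible first cut. r[k] is the best of p[i]+r[k−i] over all sellable i≤k.
r[1] = 1
r[2] = 4
r[3] = 5  (first piece 1, then r[2]=4)
r[4] = 10
r[5] = 12
r[6] = 14  (first piece 2, then r[4]=10)
r[7] = 16  (first piece 2, then r[5]=12)
r[8] = 20  (first piece 4, then r[4]=10)
r[9] = 22  (first piece 4, then r[5]=12)
Maximum revenue is $22.
Now minimize piece count subject to staying optimal: for each k, pieces[k] = 1 + min over i with p[i]+r[k−i]=r[k] of pieces[k−i].
pieces[6] = 1
pieces[7] = 2
pieces[8] = 2
pieces[9] = 2

2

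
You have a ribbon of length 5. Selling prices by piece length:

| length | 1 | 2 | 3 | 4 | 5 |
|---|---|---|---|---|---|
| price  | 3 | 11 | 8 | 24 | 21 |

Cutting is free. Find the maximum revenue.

27

Build r[k] bottom-up: r[k] = max over allowed piece i of (p[i] + r[k−i]).
r[1] = 3
r[2] = max(3+3, 11+0) = 11
r[3] = max(3+11, 11+3, 8+0) = 14
r[4] = max(3+14, 11+11, 8+3, 24+0) = 24
r[5] = max(3+24, 11+14, 8+11, 24+3, 21+0) = 27
One optimal cutting: 4 + 1 → ¢24 + ¢3 = ¢27.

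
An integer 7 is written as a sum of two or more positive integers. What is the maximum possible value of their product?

12

Let prod[k] be the best product for length k (with at least one cut). For each first piece i, the rest contributes max(k−i, prod[k−i]).
prod[2] = 1×max(1,0) = 1×1 = 1
prod[3] = 1×max(2,1) = 1×2 = 2
prod[4] = 2×max(2,1) = 2×2 = 4
prod[5] = 2×max(3,2) = 2×3 = 6
prod[6] = 3×max(3,2) = 3×3 = 9
prod[7] = 2×max(5,6) = 2×6 = 12
One optimal split: 3 + 2 + 2; product 3×2×2 = 12.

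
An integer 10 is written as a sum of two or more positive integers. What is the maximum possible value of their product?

Fill g[k] for k=2..10: at each k try every first piece i and multiply by the better of (k−i) uncut or g[k−i].
g[2] = 1*max(1,0) = 1*1 = 1
g[3] = 1*max(2,1) = 1*2 = 2
g[4] = 2*max(2,1) = 2*2 = 4
g[5] = 2*max(3,2) = 2*3 = 6
g[6] = 3*max(3,2) = 3*3 = 9
g[7] = 2*max(5,6) = 2*6 = 12
g[8] = 2*max(6,9) = 2*9 = 18
g[9] = 3*max(6,9) = 3*9 = 27
g[10] = 2*max(8,18) = 2*18 = 36
One optimal split: 3 + 3 + 2 + 2; product 3*3*2*2 = 36.

36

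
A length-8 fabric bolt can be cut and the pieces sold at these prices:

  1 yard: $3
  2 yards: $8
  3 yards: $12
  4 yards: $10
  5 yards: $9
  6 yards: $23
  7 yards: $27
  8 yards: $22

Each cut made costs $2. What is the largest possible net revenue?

Let v[k] be the best obtainable value from length k. For each k, try every first piece i and keep the best of price[i] + v[k−i] minus the 2 cut fee when i<k.
v[1] = 3
v[2] = max(3+3-2, 8+0) = 8
v[3] = max(3+8-2, 8+3-2, 12+0) = 12
v[4] = max(3+12-2, 8+8-2, 12+3-2, 10+0) = 14
v[5] = max(3+14-2, 8+12-2, 12+8-2, 10+3-2, 9+0) = 18
v[6] = max(3+18-2, 8+14-2, 12+12-2, 10+8-2, 9+3-2, 23+0) = 23
v[7] = max(3+23-2, 8+18-2, 12+14-2, …, 23+3-2, 27+0) = 27
v[8] = max(3+27-2, 8+23-2, 12+18-2, …, 27+3-2, 22+0) = 29
One optimal plan: pieces 6 + 2 (1 cut) → $31 − $2 = $29.

29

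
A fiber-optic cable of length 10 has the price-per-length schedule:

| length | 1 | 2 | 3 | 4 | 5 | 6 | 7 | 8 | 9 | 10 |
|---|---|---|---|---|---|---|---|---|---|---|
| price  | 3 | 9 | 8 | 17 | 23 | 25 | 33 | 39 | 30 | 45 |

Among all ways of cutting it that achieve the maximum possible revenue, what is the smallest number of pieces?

2

Consider every possible first cut. r[k] is the best of p[i]+r[k−i] over all sellable i≤k.
r[1] = 3
r[2] = 9
r[3] = 12  (first piece 1, then r[2]=9)
r[4] = 18  (first piece 2, then r[2]=9)
r[5] = 23
r[6] = 27  (first piece 2, then r[4]=18)
r[7] = 33
r[8] = 39
r[9] = 42  (first piece 1, then r[8]=39)
r[10] = 48  (first piece 2, then r[8]=39)
Maximum revenue is $48.
Now minimize piece count subject to staying optimal: for each k, pieces[k] = 1 + min over i with p[i]+r[k−i]=r[k] of pieces[k−i].
pieces[7] = 1
pieces[8] = 1
pieces[9] = 2
pieces[10] = 2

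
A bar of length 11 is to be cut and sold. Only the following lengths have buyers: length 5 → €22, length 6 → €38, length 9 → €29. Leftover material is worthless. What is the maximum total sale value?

60

Consider every possible first cut. f[k] is the best of p[i]+f[k−i] over all sellable i≤k.
f[1] = 0
f[2] = 0
f[3] = 0
f[4] = 0
f[5] = 22
f[6] = 38
f[7] = 38
f[8] = 38
f[9] = 38
f[10] = 44  (first piece 5, then f[5]=22)
f[11] = 60  (first piece 5, then f[6]=38)
One optimal cutting: 6 + 5 → €60.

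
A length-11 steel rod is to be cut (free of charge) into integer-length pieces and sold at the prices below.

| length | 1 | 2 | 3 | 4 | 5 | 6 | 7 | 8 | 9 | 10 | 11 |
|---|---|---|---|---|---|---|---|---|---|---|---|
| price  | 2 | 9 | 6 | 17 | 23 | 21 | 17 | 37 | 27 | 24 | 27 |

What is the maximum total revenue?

50

Let r[k] be the best obtainable value from length k. For each k, try every first piece i and keep the best of price[i] + r[k−i].
r[1] = 2
r[2] = 9
r[3] = 11  (first piece 1, then r[2]=9)
r[4] = 18  (first piece 2, then r[2]=9)
r[5] = 23
r[6] = 27  (first piece 2, then r[4]=18)
r[7] = 32  (first piece 2, then r[5]=23)
r[8] = 37
r[9] = 41  (first piece 2, then r[7]=32)
r[10] = 46  (first piece 2, then r[8]=37)
r[11] = 50  (first piece 2, then r[9]=41)
One optimal cutting: 5 + 2 + 2 + 2 → $23 + $9 + $9 + $9 = $50.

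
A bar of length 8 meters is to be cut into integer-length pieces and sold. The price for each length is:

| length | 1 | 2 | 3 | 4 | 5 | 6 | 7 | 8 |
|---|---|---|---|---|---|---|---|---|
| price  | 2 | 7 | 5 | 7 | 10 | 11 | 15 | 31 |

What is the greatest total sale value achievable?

Build v[k] bottom-up: v[k] = max over allowed piece i of (p[i] + v[k−i]).
v[1] = 2
v[2] = max(2+2, 7+0) = 7
v[3] = max(2+7, 7+2, 5+0) = 9
v[4] = max(2+9, 7+7, 5+2, 7+0) = 14
v[5] = max(2+14, 7+9, 5+7, 7+2, 10+0) = 16
v[6] = max(2+16, 7+14, 5+9, 7+7, 10+2, 11+0) = 21
v[7] = max(2+21, 7+16, 5+14, …, 11+2, 15+0) = 23
v[8] = max(2+23, 7+21, 5+16, …, 15+2, 31+0) = 31
Best is to sell the whole 8-meter piece uncut for 31.

31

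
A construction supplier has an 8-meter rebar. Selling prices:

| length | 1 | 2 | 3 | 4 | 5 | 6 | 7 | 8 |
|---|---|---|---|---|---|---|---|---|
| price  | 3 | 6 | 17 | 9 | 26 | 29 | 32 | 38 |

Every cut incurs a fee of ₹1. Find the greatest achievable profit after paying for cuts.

Consider every possible first cut. net[k] is the best of p[i]+net[k−i] over all sellable i≤k, charging 1 whenever i<k.
net[1] = 3
net[2] = 6
net[3] = 17
net[4] = 19  (first piece 1, then net[3]=17)
net[5] = 26
net[6] = 33  (first piece 3, then net[3]=17)
net[7] = 35  (first piece 1, then net[6]=33)
net[8] = 42  (first piece 3, then net[5]=26)
One optimal plan: pieces 5 + 3 (1 cut) → ₹43 − ₹1 = ₹42.

42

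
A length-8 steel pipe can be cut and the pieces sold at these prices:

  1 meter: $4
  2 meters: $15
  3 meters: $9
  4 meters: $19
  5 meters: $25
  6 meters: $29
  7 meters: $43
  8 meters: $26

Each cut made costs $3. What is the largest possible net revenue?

Build net[k] bottom-up: net[k] = max over allowed piece i of (p[i] + net[k−i]) − 3 per cut.
net[1] = 4
net[2] = max(4+4-3, 15+0) = 15
net[3] = max(4+15-3, 15+4-3, 9+0) = 16
net[4] = max(4+16-3, 15+15-3, 9+4-3, 19+0) = 27
net[5] = max(4+27-3, 15+16-3, 9+15-3, 19+4-3, 25+0) = 28
net[6] = max(4+28-3, 15+27-3, 9+16-3, 19+15-3, 25+4-3, 29+0) = 39
net[7] = max(4+39-3, 15+28-3, 9+27-3, …, 29+4-3, 43+0) = 43
net[8] = max(4+43-3, 15+39-3, 9+28-3, …, 43+4-3, 26+0) = 51
One optimal plan: pieces 2 + 2 + 2 + 2 (3 cuts) → $60 − $9 = $51.

51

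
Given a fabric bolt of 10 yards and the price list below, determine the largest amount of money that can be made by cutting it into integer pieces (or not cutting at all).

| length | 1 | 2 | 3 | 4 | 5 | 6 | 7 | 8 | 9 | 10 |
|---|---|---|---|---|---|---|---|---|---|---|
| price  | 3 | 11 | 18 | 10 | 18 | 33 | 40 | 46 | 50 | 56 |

58

Build best[k] bottom-up: best[k] = max over allowed piece i of (p[i] + best[k−i]).
best[1] = 3
best[2] = max(3+3, 11+0) = 11
best[3] = max(3+11, 11+3, 18+0) = 18
best[4] = max(3+18, 11+11, 18+3, 10+0) = 22
best[5] = max(3+22, 11+18, 18+11, 10+3, 18+0) = 29
best[6] = max(3+29, 11+22, 18+18, 10+11, 18+3, 33+0) = 36
best[7] = max(3+36, 11+29, 18+22, …, 33+3, 40+0) = 40
best[8] = max(3+40, 11+36, 18+29, …, 40+3, 46+0) = 47
best[9] = max(3+47, 11+40, 18+36, …, 46+3, 50+0) = 54
best[10] = max(3+54, 11+47, 18+40, …, 50+3, 56+0) = 58
One optimal cutting: 3 + 3 + 2 + 2 → $18 + $18 + $11 + $11 = $58.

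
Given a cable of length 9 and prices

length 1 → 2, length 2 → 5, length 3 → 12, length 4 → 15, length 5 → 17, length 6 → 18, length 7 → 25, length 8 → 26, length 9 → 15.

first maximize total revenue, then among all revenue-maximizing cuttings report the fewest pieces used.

Let r[k] be the best obtainable value from length k. For each k, try every first piece i and keep the best of price[i] + r[k−i].
r[1] = 2
r[2] = 5
r[3] = 12
r[4] = 15
r[5] = 17  (first piece 1, then r[4]=15)
r[6] = 24  (first piece 3, then r[3]=12)
r[7] = 27  (first piece 3, then r[4]=15)
r[8] = 30  (first piece 4, then r[4]=15)
r[9] = 36  (first piece 3, then r[6]=24)
Maximum revenue is 36.
Now minimize piece count subject to staying optimal: for each k, pieces[k] = 1 + min over i with p[i]+r[k−i]=r[k] of pieces[k−i].
pieces[6] = 2
pieces[7] = 2
pieces[8] = 2
pieces[9] = 3

3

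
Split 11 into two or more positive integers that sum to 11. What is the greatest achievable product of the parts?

Let f[k] be the best product for length k (with at least one cut). For each first piece i, the rest contributes max(k−i, f[k−i]).
f[2] = 1·max(1,0) = 1·1 = 1
f[3] = 1·max(2,1) = 1·2 = 2
f[4] = 2·max(2,1) = 2·2 = 4
f[5] = 2·max(3,2) = 2·3 = 6
f[6] = 3·max(3,2) = 3·3 = 9
f[7] = 2·max(5,6) = 2·6 = 12
f[8] = 2·max(6,9) = 2·9 = 18
f[9] = 3·max(6,9) = 3·9 = 27
f[10] = 2·max(8,18) = 2·18 = 36
f[11] = 2·max(9,27) = 2·27 = 54
One optimal split: 3 + 3 + 3 + 2; product 3·3·3·2 = 54.

54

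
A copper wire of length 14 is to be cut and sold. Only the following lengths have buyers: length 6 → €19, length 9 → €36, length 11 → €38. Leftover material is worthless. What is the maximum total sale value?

38

Let f[k] be the best obtainable value from length k. For each k, try every first piece i and keep the best of price[i] + f[k−i].
f[1] = 0
f[2] = 0
f[3] = 0
f[4] = 0
f[5] = 0
f[6] = 19
f[7] = 19
f[8] = 19
f[9] = 36
f[10] = 36
f[11] = 38
f[12] = 38
f[13] = 38
f[14] = 38
One optimal cutting: pieces 11 with 3 meters of scrap → €38.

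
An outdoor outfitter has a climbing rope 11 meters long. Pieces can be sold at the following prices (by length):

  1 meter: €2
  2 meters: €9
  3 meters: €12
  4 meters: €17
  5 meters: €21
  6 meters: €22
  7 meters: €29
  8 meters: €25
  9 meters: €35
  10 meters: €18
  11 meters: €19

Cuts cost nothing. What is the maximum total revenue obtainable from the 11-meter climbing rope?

48

Build v[k] bottom-up: v[k] = max over allowed piece i of (p[i] + v[k−i]).
v[1] = 2
v[2] = max(2+2, 9+0) = 9
v[3] = max(2+9, 9+2, 12+0) = 12
v[4] = max(2+12, 9+9, 12+2, 17+0) = 18
v[5] = max(2+18, 9+12, 12+9, 17+2, 21+0) = 21
v[6] = max(2+21, 9+18, 12+12, 17+9, 21+2, 22+0) = 27
v[7] = max(2+27, 9+21, 12+18, …, 22+2, 29+0) = 30
v[8] = max(2+30, 9+27, 12+21, …, 29+2, 25+0) = 36
v[9] = max(2+36, 9+30, 12+27, …, 25+2, 35+0) = 39
v[10] = max(2+39, 9+36, 12+30, …, 35+2, 18+0) = 45
v[11] = max(2+45, 9+39, 12+36, …, 18+2, 19+0) = 48
One optimal cutting: 3 + 2 + 2 + 2 + 2 → €12 + €9 + €9 + €9 + €9 = €48.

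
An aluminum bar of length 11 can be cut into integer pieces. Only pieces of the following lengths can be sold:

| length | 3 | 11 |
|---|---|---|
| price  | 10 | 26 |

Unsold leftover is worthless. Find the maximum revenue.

Consider every possible first cut. f[k] is the best of p[i]+f[k−i] over all sellable i≤k.
f[1] = 0
f[2] = 0
f[3] = 10
f[4] = 10
f[5] = 10
f[6] = 20  (first piece 3, then f[3]=10)
f[7] = 20
f[8] = 20
f[9] = 30  (first piece 3, then f[6]=20)
f[10] = 30
f[11] = max(10+20, 26+0) = 30
One optimal cutting: pieces 3 + 3 + 3 with 2 cm of scrap → $30.

30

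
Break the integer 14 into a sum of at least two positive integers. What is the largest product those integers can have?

Let m[k] be the best product for length k (with at least one cut). For each first piece i, the rest contributes max(k−i, m[k−i]).
m[2] = 1×max(1,0) = 1×1 = 1
m[3] = 1×max(2,1) = 1×2 = 2
m[4] = 2×max(2,1) = 2×2 = 4
m[5] = 2×max(3,2) = 2×3 = 6
m[6] = 3×max(3,2) = 3×3 = 9
m[7] = 2×max(5,6) = 2×6 = 12
m[8] = 2×max(6,9) = 2×9 = 18
m[9] = 3×max(6,9) = 3×9 = 27
m[10] = 2×max(8,18) = 2×18 = 36
m[11] = 2×max(9,27) = 2×27 = 54
m[12] = 3×max(9,27) = 3×27 = 81
m[13] = 2×max(11,54) = 2×54 = 108
m[14] = 2×max(12,81) = 2×81 = 162
One optimal split: 3 + 3 + 3 + 3 + 2; product 3×3×3×3×2 = 162.

162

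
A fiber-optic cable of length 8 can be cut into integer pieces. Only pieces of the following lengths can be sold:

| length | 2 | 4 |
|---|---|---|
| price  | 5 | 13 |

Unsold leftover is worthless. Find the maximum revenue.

26

Consider every possible first cut. f[k] is the best of p[i]+f[k−i] over all sellable i≤k.
f[1] = 0
f[2] = 5
f[3] = 5
f[4] = max(5+5, 13+0) = 13
f[5] = max(5+5, 13+0) = 13
f[6] = max(5+13, 13+5) = 18
f[7] = max(5+13, 13+5) = 18
f[8] = max(5+18, 13+13) = 26
One optimal cutting: 4 + 4 → $26.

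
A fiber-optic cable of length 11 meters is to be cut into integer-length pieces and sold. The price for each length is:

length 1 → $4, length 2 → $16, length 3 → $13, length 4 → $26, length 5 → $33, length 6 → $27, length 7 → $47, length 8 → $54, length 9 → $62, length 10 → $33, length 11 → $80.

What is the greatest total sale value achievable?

Consider every possible first cut. best[k] is the best of p[i]+best[k−i] over all sellable i≤k.
best[1] = 4
best[2] = max(4+4, 16+0) = 16
best[3] = max(4+16, 16+4, 13+0) = 20
best[4] = max(4+20, 16+16, 13+4, 26+0) = 32
best[5] = max(4+32, 16+20, 13+16, 26+4, 33+0) = 36
best[6] = max(4+36, 16+32, 13+20, 26+16, 33+4, 27+0) = 48
best[7] = max(4+48, 16+36, 13+32, …, 27+4, 47+0) = 52
best[8] = max(4+52, 16+48, 13+36, …, 47+4, 54+0) = 64
best[9] = max(4+64, 16+52, 13+48, …, 54+4, 62+0) = 68
best[10] = max(4+68, 16+64, 13+52, …, 62+4, 33+0) = 80
best[11] = max(4+80, 16+68, 13+64, …, 33+4, 80+0) = 84
One optimal cutting: 2 + 2 + 2 + 2 + 2 + 1 → $16 + $16 + $16 + $16 + $16 + $4 = $84.

84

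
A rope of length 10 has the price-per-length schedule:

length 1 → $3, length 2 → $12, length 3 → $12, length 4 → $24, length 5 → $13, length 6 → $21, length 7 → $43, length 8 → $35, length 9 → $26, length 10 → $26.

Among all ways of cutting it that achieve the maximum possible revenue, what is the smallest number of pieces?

Let r[k] be the best obtainable value from length k. For each k, try every first piece i and keep the best of price[i] + r[k−i].
r[1] = 3
r[2] = 12
r[3] = 15  (first piece 1, then r[2]=12)
r[4] = 24  (first piece 2, then r[2]=12)
r[5] = 27  (first piece 1, then r[4]=24)
r[6] = 36  (first piece 2, then r[4]=24)
r[7] = 43
r[8] = 48  (first piece 2, then r[6]=36)
r[9] = 55  (first piece 2, then r[7]=43)
r[10] = 60  (first piece 2, then r[8]=48)
Maximum revenue is $60.
Now minimize piece count subject to staying optimal: for each k, pieces[k] = 1 + min over i with p[i]+r[k−i]=r[k] of pieces[k−i].
pieces[7] = 1
pieces[8] = 2
pieces[9] = 2
pieces[10] = 3

3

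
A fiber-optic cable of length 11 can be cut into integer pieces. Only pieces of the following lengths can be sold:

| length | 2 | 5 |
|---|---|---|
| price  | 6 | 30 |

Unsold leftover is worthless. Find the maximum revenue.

60

Let f[k] be the best obtainable value from length k. For each k, try every first piece i and keep the best of price[i] + f[k−i].
f[1] = 0
f[2] = 6
f[3] = 6
f[4] = 12  (first piece 2, then f[2]=6)
f[5] = max(6+6, 30+0) = 30
f[6] = max(6+12, 30+0) = 30
f[7] = max(6+30, 30+6) = 36
f[8] = max(6+30, 30+6) = 36
f[9] = max(6+36, 30+12) = 42
f[10] = max(6+36, 30+30) = 60
f[11] = max(6+42, 30+30) = 60
One optimal cutting: pieces 5 + 5 with 1 meter of scrap → $60.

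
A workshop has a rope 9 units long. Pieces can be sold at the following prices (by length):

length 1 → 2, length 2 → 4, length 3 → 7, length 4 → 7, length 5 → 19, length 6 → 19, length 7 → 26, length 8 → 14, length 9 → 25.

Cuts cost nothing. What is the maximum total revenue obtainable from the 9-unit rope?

30

Consider every possible first cut. R[k] is the best of p[i]+R[k−i] over all sellable i≤k.
R[1] = 2
R[2] = max(2+2, 4+0) = 4
R[3] = max(2+4, 4+2, 7+0) = 7
R[4] = max(2+7, 4+4, 7+2, 7+0) = 9
R[5] = max(2+9, 4+7, 7+4, 7+2, 19+0) = 19
R[6] = max(2+19, 4+9, 7+7, 7+4, 19+2, 19+0) = 21
R[7] = max(2+21, 4+19, 7+9, …, 19+2, 26+0) = 26
R[8] = max(2+26, 4+21, 7+19, …, 26+2, 14+0) = 28
R[9] = max(2+28, 4+26, 7+21, …, 14+2, 25+0) = 30
One optimal cutting: 7 + 1 + 1 → 26 + 2 + 2 = 30.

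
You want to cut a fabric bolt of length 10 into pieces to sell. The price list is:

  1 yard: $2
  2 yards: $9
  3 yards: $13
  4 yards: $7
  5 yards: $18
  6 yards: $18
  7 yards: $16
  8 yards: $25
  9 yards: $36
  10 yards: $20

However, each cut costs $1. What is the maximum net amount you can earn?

Consider every possible first cut. net[k] is the best of p[i]+net[k−i] over all sellable i≤k, charging 1 whenever i<k.
net[1] = 2
net[2] = 9
net[3] = 13
net[4] = 17  (first piece 2, then net[2]=9)
net[5] = 21  (first piece 2, then net[3]=13)
net[6] = 25  (first piece 2, then net[4]=17)
net[7] = 29  (first piece 2, then net[5]=21)
net[8] = 33  (first piece 2, then net[6]=25)
net[9] = 37  (first piece 2, then net[7]=29)
net[10] = 41  (first piece 2, then net[8]=33)
One optimal plan: pieces 2 + 2 + 2 + 2 + 2 (4 cuts) → $45 − $4 = $41.

41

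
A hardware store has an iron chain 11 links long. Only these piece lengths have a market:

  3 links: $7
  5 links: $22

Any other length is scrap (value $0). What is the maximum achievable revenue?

Let f[k] be the best obtainable value from length k. For each k, try every first piece i and keep the best of price[i] + f[k−i].
f[1] = 0
f[2] = 0
f[3] = 7
f[4] = 7
f[5] = max(7+0, 22+0) = 22
f[6] = max(7+7, 22+0) = 22
f[7] = max(7+7, 22+0) = 22
f[8] = max(7+22, 22+7) = 29
f[9] = max(7+22, 22+7) = 29
f[10] = max(7+22, 22+22) = 44
f[11] = max(7+29, 22+22) = 44
One optimal cutting: pieces 5 + 5 with 1 link of scrap → $44.

44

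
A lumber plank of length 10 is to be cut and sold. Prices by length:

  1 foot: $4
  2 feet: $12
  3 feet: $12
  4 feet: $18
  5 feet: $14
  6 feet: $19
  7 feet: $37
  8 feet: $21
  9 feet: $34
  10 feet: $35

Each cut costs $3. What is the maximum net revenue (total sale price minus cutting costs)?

Consider every possible first cut. v[k] is the best of p[i]+v[k−i] over all sellable i≤k, charging 3 whenever i<k.
v[1] = 4
v[2] = 12
v[3] = 13  (first piece 1, then v[2]=12)
v[4] = 21  (first piece 2, then v[2]=12)
v[5] = 22  (first piece 1, then v[4]=21)
v[6] = 30  (first piece 2, then v[4]=21)
v[7] = 37
v[8] = 39  (first piece 2, then v[6]=30)
v[9] = 46  (first piece 2, then v[7]=37)
v[10] = 48  (first piece 2, then v[8]=39)
One optimal plan: pieces 2 + 2 + 2 + 2 + 2 (4 cuts) → $60 − $12 = $48.

48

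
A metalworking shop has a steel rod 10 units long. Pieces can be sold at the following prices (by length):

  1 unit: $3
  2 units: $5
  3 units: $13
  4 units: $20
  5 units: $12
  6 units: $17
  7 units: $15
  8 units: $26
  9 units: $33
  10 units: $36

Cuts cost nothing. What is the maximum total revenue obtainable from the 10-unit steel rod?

Build R[k] bottom-up: R[k] = max over allowed piece i of (p[i] + R[k−i]).
R[1] = 3
R[2] = max(3+3, 5+0) = 6
R[3] = max(3+6, 5+3, 13+0) = 13
R[4] = max(3+13, 5+6, 13+3, 20+0) = 20
R[5] = max(3+20, 5+13, 13+6, 20+3, 12+0) = 23
R[6] = max(3+23, 5+20, 13+13, 20+6, 12+3, 17+0) = 26
R[7] = max(3+26, 5+23, 13+20, …, 17+3, 15+0) = 33
R[8] = max(3+33, 5+26, 13+23, …, 15+3, 26+0) = 40
R[9] = max(3+40, 5+33, 13+26, …, 26+3, 33+0) = 43
R[10] = max(3+43, 5+40, 13+33, …, 33+3, 36+0) = 46
One optimal cutting: 4 + 4 + 1 + 1 → $20 + $20 + $3 + $3 = $46.

46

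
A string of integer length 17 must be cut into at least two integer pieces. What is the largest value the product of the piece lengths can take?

Let g[k] be the best product for length k (with at least one cut). For each first piece i, the rest contributes max(k−i, g[k−i]).
Small cases: g[2]=1, g[3]=2, g[4]=4, g[5]=6, g[6]=9, g[7]=12, g[8]=18, g[9]=27, g[10]=36, g[11]=54.
g[12] = 3·max(9,27) = 3·27 = 81
g[13] = 2·max(11,54) = 2·54 = 108
g[14] = 2·max(12,81) = 2·81 = 162
g[15] = 3·max(12,81) = 3·81 = 243
g[16] = 2·max(14,162) = 2·162 = 324
g[17] = 2·max(15,243) = 2·243 = 486
One optimal split: 3 + 3 + 3 + 3 + 3 + 2; product 3·3·3·3·3·2 = 486.

486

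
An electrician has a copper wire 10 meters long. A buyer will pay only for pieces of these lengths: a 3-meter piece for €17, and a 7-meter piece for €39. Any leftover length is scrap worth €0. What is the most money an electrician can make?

56

Consider every possible first cut. r[k] is the best of p[i]+r[k−i] over all sellable i≤k.
r[1] = 0
r[2] = 0
r[3] = 17
r[4] = 17
r[5] = 17
r[6] = 34  (first piece 3, then r[3]=17)
r[7] = max(17+17, 39+0) = 39
r[8] = max(17+17, 39+0) = 39
r[9] = max(17+34, 39+0) = 51
r[10] = max(17+39, 39+17) = 56
One optimal cutting: 7 + 3 → €56.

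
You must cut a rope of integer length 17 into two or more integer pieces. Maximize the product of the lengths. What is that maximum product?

Define g[k] = max over 1≤i<k of i · max(k−i, g[k−i]); the inner max lets the remainder stay uncut if that's better.
g[2] = 1×max(1,0) = 1×1 = 1
g[3] = max(1×2, 2×1) = 2
g[4] = max(1×3, 2×2, 3×1) = 4
g[5] = max(1×4, 2×3, 3×2, 4×1) = 6
g[6] = max(1×6, 2×4, 3×3, 4×2, 5×1) = 9
g[7] = max(1×9, 2×6, 3×4, 4×3, 5×2, 6×1) = 12
g[8] = max(1×12, 2×9, 3×6, …, 6×2, 7×1) = 18
g[9] = max(1×18, 2×12, 3×9, …, 7×2, 8×1) = 27
g[10] = max(1×27, 2×18, 3×12, …, 8×2, 9×1) = 36
g[11] = max(1×36, 2×27, 3×18, …, 9×2, 10×1) = 54
g[12] = max(1×54, 2×36, 3×27, …, 10×2, 11×1) = 81
g[13] = max(1×81, 2×54, 3×36, …, 11×2, 12×1) = 108
g[14] = max(1×108, 2×81, 3×54, …, 12×2, 13×1) = 162
g[15] = max(1×162, 2×108, 3×81, …, 13×2, 14×1) = 243
g[16] = max(1×243, 2×162, 3×108, …, 14×2, 15×1) = 324
g[17] = max(1×324, 2×243, 3×162, …, 15×2, 16×1) = 486
One optimal split: 3 + 3 + 3 + 3 + 3 + 2; product 3×3×3×3×3×2 = 486.

486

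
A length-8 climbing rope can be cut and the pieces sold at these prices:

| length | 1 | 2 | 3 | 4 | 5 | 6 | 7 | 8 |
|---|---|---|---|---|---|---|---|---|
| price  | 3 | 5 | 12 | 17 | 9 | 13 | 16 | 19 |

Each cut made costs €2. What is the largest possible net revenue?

32

Consider every possible first cut. v[k] is the best of p[i]+v[k−i] over all sellable i≤k, charging 2 whenever i<k.
v[1] = 3
v[2] = 5
v[3] = 12
v[4] = 17
v[5] = 18  (first piece 1, then v[4]=17)
v[6] = 22  (first piece 3, then v[3]=12)
v[7] = 27  (first piece 3, then v[4]=17)
v[8] = 32  (first piece 4, then v[4]=17)
One optimal plan: pieces 4 + 4 (1 cut) → €34 − €2 = €32.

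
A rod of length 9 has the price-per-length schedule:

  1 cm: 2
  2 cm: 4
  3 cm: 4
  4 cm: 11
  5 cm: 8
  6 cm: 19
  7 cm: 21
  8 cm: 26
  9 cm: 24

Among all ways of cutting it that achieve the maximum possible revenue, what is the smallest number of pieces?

Consider every possible first cut. r[k] is the best of p[i]+r[k−i] over all sellable i≤k.
r[1] = 2
r[2] = max(2+2, 4+0) = 4
r[3] = max(2+4, 4+2, 4+0) = 6
r[4] = max(2+6, 4+4, 4+2, 11+0) = 11
r[5] = max(2+11, 4+6, 4+4, 11+2, 8+0) = 13
r[6] = max(2+13, 4+11, 4+6, 11+4, 8+2, 19+0) = 19
r[7] = max(2+19, 4+13, 4+11, …, 19+2, 21+0) = 21
r[8] = max(2+21, 4+19, 4+13, …, 21+2, 26+0) = 26
r[9] = max(2+26, 4+21, 4+19, …, 26+2, 24+0) = 28
Maximum revenue is 28.
Now minimize piece count subject to staying optimal: for each k, pieces[k] = 1 + min over i with p[i]+r[k−i]=r[k] of pieces[k−i].
pieces[6] = 1
pieces[7] = 1
pieces[8] = 1
pieces[9] = 2

2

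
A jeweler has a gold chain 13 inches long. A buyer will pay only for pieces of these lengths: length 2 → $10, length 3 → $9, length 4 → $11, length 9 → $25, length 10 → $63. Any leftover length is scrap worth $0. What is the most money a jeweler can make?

73

Let best[k] be the best obtainable value from length k. For each k, try every first piece i and keep the best of price[i] + best[k−i].
best[1] = 0
best[2] = 10
best[3] = 10
best[4] = 20  (first piece 2, then best[2]=10)
best[5] = 20
best[6] = 30  (first piece 2, then best[4]=20)
best[7] = 30
best[8] = 40  (first piece 2, then best[6]=30)
best[9] = 40
best[10] = 63
best[11] = 63
best[12] = 73  (first piece 2, then best[10]=63)
best[13] = 73
One optimal cutting: pieces 10 + 2 with 1 inch of scrap → $73.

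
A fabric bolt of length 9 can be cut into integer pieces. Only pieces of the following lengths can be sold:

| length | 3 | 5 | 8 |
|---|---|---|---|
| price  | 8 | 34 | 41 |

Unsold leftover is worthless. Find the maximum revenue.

42

Let r[k] be the best obtainable value from length k. For each k, try every first piece i and keep the best of price[i] + r[k−i].
r[1] = 0
r[2] = 0
r[3] = 8
r[4] = 8
r[5] = 34
r[6] = 34
r[7] = 34
r[8] = 42  (first piece 3, then r[5]=34)
r[9] = 42
One optimal cutting: pieces 5 + 3 with 1 yard of scrap → $42.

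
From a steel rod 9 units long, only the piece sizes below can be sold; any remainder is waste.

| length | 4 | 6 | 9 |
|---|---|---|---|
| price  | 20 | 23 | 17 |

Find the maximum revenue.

40

Build f[k] bottom-up: f[k] = max over allowed piece i of (p[i] + f[k−i]).
f[1] = 0
f[2] = 0
f[3] = 0
f[4] = 20
f[5] = 20
f[6] = 23
f[7] = 23
f[8] = 40  (first piece 4, then f[4]=20)
f[9] = 40
One optimal cutting: pieces 4 + 4 with 1 unit of scrap → $40.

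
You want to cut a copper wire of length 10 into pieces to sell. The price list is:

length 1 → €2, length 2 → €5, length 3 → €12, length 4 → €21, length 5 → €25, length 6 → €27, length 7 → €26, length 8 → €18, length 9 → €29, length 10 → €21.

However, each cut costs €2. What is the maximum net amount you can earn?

48

Let net[k] be the best obtainable value from length k. For each k, try every first piece i and keep the best of price[i] + net[k−i] minus the 2 cut fee when i<k.
net[1] = 2
net[2] = 5
net[3] = 12
net[4] = 21
net[5] = 25
net[6] = 27
net[7] = 31  (first piece 3, then net[4]=21)
net[8] = 40  (first piece 4, then net[4]=21)
net[9] = 44  (first piece 4, then net[5]=25)
net[10] = 48  (first piece 5, then net[5]=25)
One optimal plan: pieces 5 + 5 (1 cut) → €50 − €2 = €48.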